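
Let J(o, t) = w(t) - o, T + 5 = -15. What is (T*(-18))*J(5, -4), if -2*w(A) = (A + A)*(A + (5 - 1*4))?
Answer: -6120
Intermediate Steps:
T = -20 (T = -5 - 15 = -20)
w(A) = -A*(1 + A) (w(A) = -(A + A)*(A + (5 - 1*4))/2 = -2*A*(A + (5 - 4))/2 = -2*A*(A + 1)/2 = -2*A*(1 + A)/2 = -A*(1 + A))
J(o, t) = -o - t*(1 + t) (J(o, t) = -t*(1 + t) - o = -o - t*(1 + t))
(T*(-18))*J(5, -4) = (-20*(-18))*(-1*5 - 1*(-4)*(1 - 4)) = 360*(-5 - 1*(-4)*(-3)) = 360*(-5 - 12) = 360*(-17) = -6120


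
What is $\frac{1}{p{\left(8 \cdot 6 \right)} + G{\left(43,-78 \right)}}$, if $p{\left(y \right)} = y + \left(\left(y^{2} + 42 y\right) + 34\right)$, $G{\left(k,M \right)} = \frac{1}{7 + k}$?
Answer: $\frac{50}{220101} \approx 0.00022717$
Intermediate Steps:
$p{\left(y \right)} = 34 + y^{2} + 43 y$ ($p{\left(y \right)} = y + \left(34 + y^{2} + 42 y\right) = 34 + y^{2} + 43 y$)
$\frac{1}{p{\left(8 \cdot 6 \right)} + G{\left(43,-78 \right)}} = \frac{1}{\left(34 + \left(8 \cdot 6\right)^{2} + 43 \cdot 8 \cdot 6\right) + \frac{1}{7 + 43}} = \frac{1}{\left(34 + 48^{2} + 43 \cdot 48\right) + \frac{1}{50}} = \frac{1}{\left(34 + 2304 + 2064\right) + \frac{1}{50}} = \frac{1}{4402 + \frac{1}{50}} = \frac{1}{\frac{220101}{50}} = \frac{50}{220101}$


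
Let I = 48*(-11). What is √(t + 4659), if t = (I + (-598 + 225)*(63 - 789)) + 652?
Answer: √275581 ≈ 524.96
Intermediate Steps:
I = -528
t = 270922 (t = (-528 + (-598 + 225)*(63 - 789)) + 652 = (-528 - 373*(-726)) + 652 = (-528 + 270798) + 652 = 270270 + 652 = 270922)
√(t + 4659) = √(270922 + 4659) = √275581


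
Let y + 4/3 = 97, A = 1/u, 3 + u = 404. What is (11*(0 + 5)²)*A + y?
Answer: 115912/1203 ≈ 96.352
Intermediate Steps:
u = 401 (u = -3 + 404 = 401)
A = 1/401 ≈ 0.0024938
y = 287/3 (y = -4/3 + 97 = 287/3 ≈ 95.667)
(11*(0 + 5)²)*A + y = (11*(0 + 5)²)*(1/401) + 287/3 = (11*5²)*(1/401) + 287/3 = (11*25)*(1/401) + 287/3 = 275*(1/401) + 287/3 = 275/401 + 287/3 = 115912/1203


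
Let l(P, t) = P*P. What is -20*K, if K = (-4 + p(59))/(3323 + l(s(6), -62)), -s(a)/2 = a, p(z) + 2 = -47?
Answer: 1060/3467 ≈ 0.30574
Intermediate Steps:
p(z) = -49 (p(z) = -2 - 47 = -49)
s(a) = -2*a
l(P, t) = P²
K = -53/3467 (K = (-4 - 49)/(3323 + (-2*6)²) = -53/(3323 + (-12)²) = -53/(3323 + 144) = -53/3467 ≈ -0.015287)
-20*K = -20*(-53/3467) = 1060/3467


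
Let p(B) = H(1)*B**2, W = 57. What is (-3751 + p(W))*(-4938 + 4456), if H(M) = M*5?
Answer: -6022108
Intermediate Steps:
H(M) = 5*M
p(B) = 5*B**2 (p(B) = (5*1)*B**2 = 5*B**2)
(-3751 + p(W))*(-4938 + 4456) = (-3751 + 5*57**2)*(-4938 + 4456) = (-3751 + 5*3249)*(-482) = (-3751 + 16245)*(-482) = 12494*(-482) = -6022108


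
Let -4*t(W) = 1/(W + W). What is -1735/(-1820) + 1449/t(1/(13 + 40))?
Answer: -4201097/19292 ≈ -217.76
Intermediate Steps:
t(W) = -1/(8*W) (t(W) = -1/(4*(W + W)) = -1/(2*W)/4 = -1/(8*W))
-1735/(-1820) + 1449/t(1/(13 + 40)) = -1735/(-1820) + 1449/((-1/(8*(1/(13 + 40))))) = -1735*(-1/1820) + 1449/((-1/(8*(1/53)))) = 347/364 + 1449/((-1/(8*1/53))) = 347/364 + 1449/((-1/8*53)) = 347/364 + 1449/(-53/8) = 347/364 + 1449*(-8/53) = 347/364 - 11592/53 = -4201097/19292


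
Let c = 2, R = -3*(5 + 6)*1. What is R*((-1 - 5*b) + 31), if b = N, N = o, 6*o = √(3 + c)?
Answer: -990 + 55*√5/2 ≈ -928.51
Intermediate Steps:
R = -33 (R = -3*11*1 = -33*1 = -33)
o = √5/6 (o = √(3 + 2)/6 = √5/6 ≈ 0.37268)
N = √5/6 ≈ 0.37268
b = √5/6 ≈ 0.37268
R*((-1 - 5*b) + 31) = -33*((-1 - 5*√5/6) + 31) = -33*(30 - 5*√5/6) = -990 + 55*√5/2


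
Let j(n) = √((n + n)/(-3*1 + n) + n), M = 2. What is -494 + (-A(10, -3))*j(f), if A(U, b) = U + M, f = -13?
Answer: -494 - 3*I*√182 ≈ -494.0 - 40.472*I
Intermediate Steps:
A(U, b) = 2 + U (A(U, b) = U + 2 = 2 + U)
j(n) = √(n + 2*n/(-3 + n)) (j(n) = √((2*n)/(-3 + n) + n) = √(2*n/(-3 + n) + n) = √(n + 2*n/(-3 + n)))
-494 + (-A(10, -3))*j(f) = -494 + (-(2 + 10))*√(-13*(-1 - 13)/(-3 - 13)) = -494 + (-1*12)*√(-13*(-14)/(-16)) = -494 - 12*I*√182/4 = -494 - 3*I*√182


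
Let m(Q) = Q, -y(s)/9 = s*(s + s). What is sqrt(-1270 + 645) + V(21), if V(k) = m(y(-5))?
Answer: -450 + 25*I ≈ -450.0 + 25.0*I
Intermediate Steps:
y(s) = -18*s**2 (y(s) = -9*s*(s + s) = -9*s*2*s = -18*s**2)
V(k) = -450 (V(k) = -18*(-5)**2 = -18*25 = -450)
sqrt(-1270 + 645) + V(21) = sqrt(-1270 + 645) - 450 = sqrt(-625) - 450 = 25*I - 450 = -450 + 25*I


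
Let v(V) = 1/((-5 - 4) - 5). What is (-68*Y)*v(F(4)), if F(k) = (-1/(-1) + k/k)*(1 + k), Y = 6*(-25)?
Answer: -5100/7 ≈ -728.57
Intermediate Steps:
Y = -150
F(k) = 2 + 2*k (F(k) = (-1*(-1) + 1)*(1 + k) = (1 + 1)*(1 + k) = 2*(1 + k) = 2 + 2*k)
v(V) = -1/14 (v(V) = 1/(-9 - 5) = 1/(-14) = -1/14)
(-68*Y)*v(F(4)) = -68*(-150)*(-1/14) = 10200*(-1/14) = -5100/7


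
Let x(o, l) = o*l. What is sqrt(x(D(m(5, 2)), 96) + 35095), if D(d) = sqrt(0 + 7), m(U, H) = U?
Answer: sqrt(35095 + 96*sqrt(7)) ≈ 188.01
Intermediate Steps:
D(d) = sqrt(7)
x(o, l) = l*o
sqrt(x(D(m(5, 2)), 96) + 35095) = sqrt(96*sqrt(7) + 35095) = sqrt(35095 + 96*sqrt(7))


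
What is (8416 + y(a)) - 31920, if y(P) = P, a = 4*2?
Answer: -23496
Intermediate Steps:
a = 8
(8416 + y(a)) - 31920 = (8416 + 8) - 31920 = 8424 - 31920 = -23496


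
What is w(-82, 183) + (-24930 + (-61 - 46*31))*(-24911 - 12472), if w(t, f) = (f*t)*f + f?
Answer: 984800796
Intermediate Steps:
w(t, f) = f + t*f**2 (w(t, f) = t*f**2 + f = f + t*f**2)
w(-82, 183) + (-24930 + (-61 - 46*31))*(-24911 - 12472) = 183*(1 + 183*(-82)) + (-24930 + (-61 - 46*31))*(-24911 - 12472) = 183*(1 - 15006) + (-24930 + (-61 - 1426))*(-37383) = 183*(-15005) + (-24930 - 1487)*(-37383) = -2745915 - 26417*(-37383) = -2745915 + 987546711 = 984800796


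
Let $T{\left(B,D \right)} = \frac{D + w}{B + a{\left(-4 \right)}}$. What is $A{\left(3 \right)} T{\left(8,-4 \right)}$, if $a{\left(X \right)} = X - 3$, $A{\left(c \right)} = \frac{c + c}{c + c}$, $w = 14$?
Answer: $10$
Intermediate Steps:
$A{\left(c \right)} = 1$ ($A{\left(c \right)} = \frac{2 c}{2 c} = 2 c \frac{1}{2 c} = 1$)
$a{\left(X \right)} = -3 + X$ ($a{\left(X \right)} = X - 3 = -3 + X$)
$T{\left(B,D \right)} = \frac{14 + D}{-7 + B}$ ($T{\left(B,D \right)} = \frac{D + 14}{B - 7} = \frac{14 + D}{B - 7} = \frac{14 + D}{-7 + B}$)
$A{\left(3 \right)} T{\left(8,-4 \right)} = 1 \frac{14 - 4}{-7 + 8} = 1 \cdot 1^{-1} \cdot 10 = 1 \cdot 1 \cdot 10 = 1 \cdot 10 = 10$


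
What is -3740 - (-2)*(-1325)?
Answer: -6390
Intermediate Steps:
-3740 - (-2)*(-1325) = -3740 - 1*2650 = -3740 - 2650 = -6390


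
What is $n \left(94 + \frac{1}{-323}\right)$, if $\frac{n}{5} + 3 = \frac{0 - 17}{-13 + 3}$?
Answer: $- \frac{394693}{646} \approx -610.98$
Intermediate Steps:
$n = - \frac{13}{2}$ ($n = -15 + 5 \frac{0 - 17}{-13 + 3} = -15 + 5 \left(- \frac{17}{-10}\right) = -15 + 5 \left(\left(-17\right) \left(- \frac{1}{10}\right)\right) = -15 + 5 \cdot \frac{17}{10} = -15 + \frac{17}{2} = - \frac{13}{2} \approx -6.5$)
$n \left(94 + \frac{1}{-323}\right) = - \frac{13 \left(94 + \frac{1}{-323}\right)}{2} = - \frac{13 \left(94 - \frac{1}{323}\right)}{2} = \left(- \frac{13}{2}\right) \frac{30361}{323} = - \frac{394693}{646}$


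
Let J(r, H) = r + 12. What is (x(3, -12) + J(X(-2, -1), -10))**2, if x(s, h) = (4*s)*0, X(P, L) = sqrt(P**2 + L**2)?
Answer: (12 + sqrt(5))**2 ≈ 202.67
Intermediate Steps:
X(P, L) = sqrt(L**2 + P**2)
J(r, H) = 12 + r
x(s, h) = 0
(x(3, -12) + J(X(-2, -1), -10))**2 = (0 + (12 + sqrt((-1)**2 + (-2)**2)))**2 = (0 + (12 + sqrt(1 + 4)))**2 = (0 + (12 + sqrt(5)))**2 = (12 + sqrt(5))**2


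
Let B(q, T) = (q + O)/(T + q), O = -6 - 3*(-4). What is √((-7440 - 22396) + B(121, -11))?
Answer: I*√361001630/110 ≈ 172.73*I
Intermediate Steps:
O = 6 (O = -6 + 12 = 6)
B(q, T) = (6 + q)/(T + q) (B(q, T) = (q + 6)/(T + q) = (6 + q)/(T + q))
√((-7440 - 22396) + B(121, -11)) = √((-7440 - 22396) + (6 + 121)/(-11 + 121)) = √(-29836 + 127/110) = √(-3281833/110) = I*√361001630/110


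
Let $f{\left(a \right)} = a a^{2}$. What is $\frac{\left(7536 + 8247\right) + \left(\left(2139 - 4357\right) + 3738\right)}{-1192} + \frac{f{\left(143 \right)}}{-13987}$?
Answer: $- \frac{3727671805}{16672504} \approx -223.58$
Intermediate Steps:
$f{\left(a \right)} = a^{3}$
$\frac{\left(7536 + 8247\right) + \left(\left(2139 - 4357\right) + 3738\right)}{-1192} + \frac{f{\left(143 \right)}}{-13987} = \frac{\left(7536 + 8247\right) + \left(\left(2139 - 4357\right) + 3738\right)}{-1192} + \frac{143^{3}}{-13987} = \left(15783 + \left(-2218 + 3738\right)\right) \left(- \frac{1}{1192}\right) + 2924207 \left(- \frac{1}{13987}\right) = \left(15783 + 1520\right) \left(- \frac{1}{1192}\right) - \frac{2924207}{13987} = 17303 \left(- \frac{1}{1192}\right) - \frac{2924207}{13987} = - \frac{17303}{1192} - \frac{2924207}{13987} = - \frac{3727671805}{16672504}$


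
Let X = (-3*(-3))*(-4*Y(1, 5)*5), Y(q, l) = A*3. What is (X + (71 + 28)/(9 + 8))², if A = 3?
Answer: 753008481/289 ≈ 2.6056e+6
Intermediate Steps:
Y(q, l) = 9 (Y(q, l) = 3*3 = 9)
X = -1620 (X = (-3*(-3))*(-4*9*5) = 9*(-36*5) = 9*(-180) = -1620)
(X + (71 + 28)/(9 + 8))² = (-1620 + (71 + 28)/(9 + 8))² = (-1620 + 99/17)² = (-27441/17)² = 753008481/289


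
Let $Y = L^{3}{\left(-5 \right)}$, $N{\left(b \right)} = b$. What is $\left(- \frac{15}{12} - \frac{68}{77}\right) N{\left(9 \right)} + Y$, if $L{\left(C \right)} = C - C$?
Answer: $- \frac{5913}{308} \approx -19.198$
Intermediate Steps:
$L{\left(C \right)} = 0$
$Y = 0$ ($Y = 0^{3} = 0$)
$\left(- \frac{15}{12} - \frac{68}{77}\right) N{\left(9 \right)} + Y = \left(- \frac{15}{12} - \frac{68}{77}\right) 9 + 0 = \left(\left(-15\right) \frac{1}{12} - \frac{68}{77}\right) 9 + 0 = \left(- \frac{5}{4} - \frac{68}{77}\right) 9 + 0 = \left(- \frac{657}{308}\right) 9 + 0 = - \frac{5913}{308} + 0 = - \frac{5913}{308}$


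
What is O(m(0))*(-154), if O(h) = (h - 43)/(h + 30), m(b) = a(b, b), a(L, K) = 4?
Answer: 3003/17 ≈ 176.65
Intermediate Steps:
m(b) = 4
O(h) = (-43 + h)/(30 + h)
O(m(0))*(-154) = ((-43 + 4)/(30 + 4))*(-154) = (-39/34)*(-154) = ((1/34)*(-39))*(-154) = -39/34*(-154) = 3003/17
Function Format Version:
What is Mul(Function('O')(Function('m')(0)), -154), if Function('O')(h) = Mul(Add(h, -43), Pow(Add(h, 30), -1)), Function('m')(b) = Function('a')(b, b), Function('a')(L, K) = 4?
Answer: Rational(3003, 17) ≈ 176.65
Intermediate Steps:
Function('m')(b) = 4
Function('O')(h) = Mul(Pow(Add(30, h), -1), Add(-43, h)) (Function('O')(h) = Mul(Add(-43, h), Pow(Add(30, h), -1)) = Mul(Pow(Add(30, h), -1), Add(-43, h)))
Mul(Function('O')(Function('m')(0)), -154) = Mul(Mul(Pow(Add(30, 4), -1), Add(-43, 4)), -154) = Mul(Mul(Pow(34, -1), -39), -154) = Mul(Mul(Rational(1, 34), -39), -154) = Mul(Rational(-39, 34), -154) = Rational(3003, 17)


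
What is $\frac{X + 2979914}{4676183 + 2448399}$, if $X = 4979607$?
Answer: $\frac{7959521}{7124582} \approx 1.1172$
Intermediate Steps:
$\frac{X + 2979914}{4676183 + 2448399} = \frac{4979607 + 2979914}{4676183 + 2448399} = \frac{7959521}{7124582}$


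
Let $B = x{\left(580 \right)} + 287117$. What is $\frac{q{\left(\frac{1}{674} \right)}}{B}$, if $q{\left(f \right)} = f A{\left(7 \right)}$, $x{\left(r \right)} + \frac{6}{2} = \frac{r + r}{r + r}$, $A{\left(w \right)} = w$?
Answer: $\frac{7}{193515510} \approx 3.6173 \cdot 10^{-8}$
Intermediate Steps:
$x{\left(r \right)} = -2$ ($x{\left(r \right)} = -3 + \frac{r + r}{r + r} = -3 + \frac{2 r}{2 r} = -3 + 2 r \frac{1}{2 r} = -3 + 1 = -2$)
$q{\left(f \right)} = 7 f$ ($q{\left(f \right)} = f 7 = 7 f$)
$B = 287115$ ($B = -2 + 287117 = 287115$)
$\frac{q{\left(\frac{1}{674} \right)}}{B} = \frac{7 \cdot \frac{1}{674}}{287115} = 7 \cdot \frac{1}{674} \cdot \frac{1}{287115} = \frac{7}{674} \cdot \frac{1}{287115} = \frac{7}{193515510}$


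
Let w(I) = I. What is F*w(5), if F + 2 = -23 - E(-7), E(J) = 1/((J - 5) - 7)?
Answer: -2370/19 ≈ -124.74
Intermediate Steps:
E(J) = 1/(-12 + J) (E(J) = 1/((-5 + J) - 7) = 1/(-12 + J))
F = -474/19 (F = -2 + (-23 - 1/(-12 - 7)) = -2 + (-23 - 1/(-19)) = -2 + (-23 - 1*(-1/19)) = -2 + (-23 + 1/19) = -2 - 436/19 = -474/19 ≈ -24.947)
F*w(5) = -474/19*5 = -2370/19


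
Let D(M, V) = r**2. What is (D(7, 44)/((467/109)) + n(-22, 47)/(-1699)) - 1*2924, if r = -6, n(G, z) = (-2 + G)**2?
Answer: -2313600208/793433 ≈ -2915.9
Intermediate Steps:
D(M, V) = 36 (D(M, V) = (-6)**2 = 36)
(D(7, 44)/((467/109)) + n(-22, 47)/(-1699)) - 1*2924 = (36/((467/109)) + (-2 - 22)**2/(-1699)) - 1*2924 = (36/((467*(1/109))) + (-24)**2*(-1/1699)) - 2924 = (36/(467/109) + 576*(-1/1699)) - 2924 = (36*(109/467) - 576/1699) - 2924 = (3924/467 - 576/1699) - 2924 = 6397884/793433 - 2924 = -2313600208/793433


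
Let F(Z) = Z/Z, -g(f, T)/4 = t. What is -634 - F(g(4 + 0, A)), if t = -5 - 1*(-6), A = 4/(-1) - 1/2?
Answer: -635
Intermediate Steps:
A = -9/2 (A = 4*(-1) - 1*½ = -4 - ½ = -9/2 ≈ -4.5000)
t = 1 (t = -5 + 6 = 1)
g(f, T) = -4 (g(f, T) = -4*1 = -4)
F(Z) = 1
-634 - F(g(4 + 0, A)) = -634 - 1*1 = -634 - 1 = -635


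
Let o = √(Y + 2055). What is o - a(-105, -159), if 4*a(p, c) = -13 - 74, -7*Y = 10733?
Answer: 87/4 + 2*√6391/7 ≈ 44.591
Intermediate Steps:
Y = -10733/7 (Y = -⅐*10733 = -10733/7 ≈ -1533.3)
a(p, c) = -87/4 (a(p, c) = (-13 - 74)/4 = (¼)*(-87) = -87/4)
o = 2*√6391/7 (o = √(-10733/7 + 2055) = √(3652/7) = 2*√6391/7 ≈ 22.841)
o - a(-105, -159) = 2*√6391/7 - 1*(-87/4) = 2*√6391/7 + 87/4 = 87/4 + 2*√6391/7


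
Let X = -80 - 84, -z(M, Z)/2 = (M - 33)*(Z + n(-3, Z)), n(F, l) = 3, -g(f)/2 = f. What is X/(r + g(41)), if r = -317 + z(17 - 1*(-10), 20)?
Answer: 4/3 ≈ 1.3333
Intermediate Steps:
g(f) = -2*f
z(M, Z) = -2*(-33 + M)*(3 + Z) (z(M, Z) = -2*(M - 33)*(Z + 3) = -2*(-33 + M)*(3 + Z))
r = -41 (r = -317 + (198 - 6*(17 - 1*(-10)) + 66*20 - 2*(17 - 1*(-10))*20) = -317 + (198 - 6*(17 + 10) + 1320 - 2*(17 + 10)*20) = -317 + (198 - 6*27 + 1320 - 2*27*20) = -317 + (198 - 162 + 1320 - 1080) = -317 + 276 = -41)
X = -164
X/(r + g(41)) = -164/(-41 - 2*41) = -164/(-41 - 82) = -164/(-123) = -164*(-1/123) = 4/3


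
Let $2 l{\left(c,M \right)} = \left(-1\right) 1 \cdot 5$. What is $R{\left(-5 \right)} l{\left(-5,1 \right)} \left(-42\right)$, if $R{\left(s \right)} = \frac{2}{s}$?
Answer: $-42$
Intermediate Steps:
$l{\left(c,M \right)} = - \frac{5}{2}$ ($l{\left(c,M \right)} = \frac{\left(-1\right) 1 \cdot 5}{2} = \frac{\left(-1\right) 5}{2} = \frac{1}{2} \left(-5\right) = - \frac{5}{2}$)
$R{\left(-5 \right)} l{\left(-5,1 \right)} \left(-42\right) = \frac{2}{-5} \left(- \frac{5}{2}\right) \left(-42\right) = 2 \left(- \frac{1}{5}\right) \left(- \frac{5}{2}\right) \left(-42\right) = \left(- \frac{2}{5}\right) \left(- \frac{5}{2}\right) \left(-42\right) = 1 \left(-42\right) = -42$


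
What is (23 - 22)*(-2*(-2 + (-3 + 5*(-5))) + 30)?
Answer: 90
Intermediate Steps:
(23 - 22)*(-2*(-2 + (-3 + 5*(-5))) + 30) = 1*(-2*(-2 + (-3 - 25)) + 30) = 1*(-2*(-2 - 28) + 30) = 1*(-2*(-30) + 30) = 1*(60 + 30) = 1*90 = 90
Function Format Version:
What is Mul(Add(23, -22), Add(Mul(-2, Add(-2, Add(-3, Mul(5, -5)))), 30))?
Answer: 90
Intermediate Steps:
Mul(Add(23, -22), Add(Mul(-2, Add(-2, Add(-3, Mul(5, -5)))), 30)) = Mul(1, Add(Mul(-2, Add(-2, Add(-3, -25))), 30)) = Mul(1, Add(Mul(-2, Add(-2, -28)), 30)) = Mul(1, Add(Mul(-2, -30), 30)) = Mul(1, Add(60, 30)) = Mul(1, 90) = 90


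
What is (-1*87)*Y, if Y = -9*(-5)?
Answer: -3915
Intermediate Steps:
Y = 45
(-1*87)*Y = -1*87*45 = -87*45 = -3915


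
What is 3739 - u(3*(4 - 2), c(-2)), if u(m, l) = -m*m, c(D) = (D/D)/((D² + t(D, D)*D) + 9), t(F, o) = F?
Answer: 3775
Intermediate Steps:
c(D) = 1/(9 + 2*D²) (c(D) = (D/D)/((D² + D*D) + 9) = 1/((D² + D²) + 9) = 1/(2*D² + 9) = 1/(9 + 2*D²))
u(m, l) = -m²
3739 - u(3*(4 - 2), c(-2)) = 3739 - (-1)*(3*(4 - 2))² = 3739 - (-1)*(3*2)² = 3739 - (-1)*6² = 3739 - (-1)*36 = 3739 - 1*(-36) = 3739 + 36 = 3775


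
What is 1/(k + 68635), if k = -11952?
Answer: 1/56683 ≈ 1.7642e-5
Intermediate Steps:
1/(k + 68635) = 1/(-11952 + 68635) = 1/56683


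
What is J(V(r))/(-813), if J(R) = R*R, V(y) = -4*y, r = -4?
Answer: -256/813 ≈ -0.31488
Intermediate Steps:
J(R) = R**2
J(V(r))/(-813) = (-4*(-4))**2/(-813) = 16**2*(-1/813) = 256*(-1/813) = -256/813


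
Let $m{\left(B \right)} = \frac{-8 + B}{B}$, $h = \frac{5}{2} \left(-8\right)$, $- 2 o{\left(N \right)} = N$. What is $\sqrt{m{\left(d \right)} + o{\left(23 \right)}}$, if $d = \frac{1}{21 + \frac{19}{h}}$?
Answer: $\frac{i \sqrt{17090}}{10} \approx 13.073 i$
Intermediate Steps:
$o{\left(N \right)} = - \frac{N}{2}$
$h = -20$ ($h = 5 \cdot \frac{1}{2} \left(-8\right) = \frac{5}{2} \left(-8\right) = -20$)
$d = \frac{20}{401}$ ($d = \frac{1}{21 + \frac{19}{-20}} = \frac{1}{21 + 19 \left(- \frac{1}{20}\right)} = \frac{1}{21 - \frac{19}{20}} = \frac{1}{\frac{401}{20}} = \frac{20}{401} \approx 0.049875$)
$m{\left(B \right)} = \frac{-8 + B}{B}$
$\sqrt{m{\left(d \right)} + o{\left(23 \right)}} = \sqrt{\frac{-8 + \frac{20}{401}}{\frac{20}{401}} - \frac{23}{2}} = \sqrt{\frac{401}{20} \left(- \frac{3188}{401}\right) - \frac{23}{2}} = \sqrt{- \frac{797}{5} - \frac{23}{2}} = \sqrt{- \frac{1709}{10}} = \frac{i \sqrt{17090}}{10}$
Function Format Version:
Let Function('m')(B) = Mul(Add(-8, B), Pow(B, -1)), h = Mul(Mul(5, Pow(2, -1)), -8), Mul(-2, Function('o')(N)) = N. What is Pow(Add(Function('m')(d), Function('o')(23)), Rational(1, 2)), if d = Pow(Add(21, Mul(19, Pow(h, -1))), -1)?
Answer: Mul(Rational(1, 10), I, Pow(17090, Rational(1, 2))) ≈ Mul(13.073, I)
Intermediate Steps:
Function('o')(N) = Mul(Rational(-1, 2), N)
h = -20 (h = Mul(Mul(5, Rational(1, 2)), -8) = Mul(Rational(5, 2), -8) = -20)
d = Rational(20, 401) (d = Pow(Add(21, Mul(19, Pow(-20, -1))), -1) = Pow(Add(21, Mul(19, Rational(-1, 20))), -1) = Pow(Add(21, Rational(-19, 20)), -1) = Pow(Rational(401, 20), -1) = Rational(20, 401) ≈ 0.049875)
Function('m')(B) = Mul(Pow(B, -1), Add(-8, B))
Pow(Add(Function('m')(d), Function('o')(23)), Rational(1, 2)) = Pow(Add(Mul(Pow(Rational(20, 401), -1), Add(-8, Rational(20, 401))), Mul(Rational(-1, 2), 23)), Rational(1, 2)) = Pow(Add(Mul(Rational(401, 20), Rational(-3188, 401)), Rational(-23, 2)), Rational(1, 2)) = Pow(Add(Rational(-797, 5), Rational(-23, 2)), Rational(1, 2)) = Pow(Rational(-1709, 10), Rational(1, 2)) = Mul(Rational(1, 10), I, Pow(17090, Rational(1, 2)))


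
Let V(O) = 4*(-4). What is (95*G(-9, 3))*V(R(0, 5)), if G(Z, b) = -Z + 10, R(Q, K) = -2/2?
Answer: -28880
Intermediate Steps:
R(Q, K) = -1 (R(Q, K) = -2*1/2 = -1)
G(Z, b) = 10 - Z
V(O) = -16
(95*G(-9, 3))*V(R(0, 5)) = (95*(10 - 1*(-9)))*(-16) = (95*(10 + 9))*(-16) = (95*19)*(-16) = 1805*(-16) = -28880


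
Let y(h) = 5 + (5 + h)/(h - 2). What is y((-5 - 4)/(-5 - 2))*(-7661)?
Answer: 145559/5 ≈ 29112.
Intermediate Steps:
y(h) = 5 + (5 + h)/(-2 + h)
y((-5 - 4)/(-5 - 2))*(-7661) = ((-5 + 6*((-5 - 4)/(-5 - 2)))/(-2 + (-5 - 4)/(-5 - 2)))*(-7661) = ((-5 + 6*(-9/(-7)))/(-2 - 9/(-7)))*(-7661) = ((-5 + 6*(-9*(-⅐)))/(-2 - 9*(-⅐)))*(-7661) = ((-5 + 6*(9/7))/(-2 + 9/7))*(-7661) = ((-5 + 54/7)/(-5/7))*(-7661) = -7/5*19/7*(-7661) = -19/5*(-7661) = 145559/5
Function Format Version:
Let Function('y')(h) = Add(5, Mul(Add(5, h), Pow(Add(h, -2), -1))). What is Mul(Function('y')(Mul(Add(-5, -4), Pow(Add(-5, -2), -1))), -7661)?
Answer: Rational(145559, 5) ≈ 29112.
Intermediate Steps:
Function('y')(h) = Add(5, Mul(Pow(Add(-2, h), -1), Add(5, h))) (Function('y')(h) = Add(5, Mul(Add(5, h), Pow(Add(-2, h), -1))) = Add(5, Mul(Pow(Add(-2, h), -1), Add(5, h))))
Mul(Function('y')(Mul(Add(-5, -4), Pow(Add(-5, -2), -1))), -7661) = Mul(Mul(Pow(Add(-2, Mul(Add(-5, -4), Pow(Add(-5, -2), -1))), -1), Add(-5, Mul(6, Mul(Add(-5, -4), Pow(Add(-5, -2), -1))))), -7661) = Mul(Mul(Pow(Add(-2, Mul(-9, Pow(-7, -1))), -1), Add(-5, Mul(6, Mul(-9, Pow(-7, -1))))), -7661) = Mul(Mul(Pow(Add(-2, Mul(-9, Rational(-1, 7))), -1), Add(-5, Mul(6, Mul(-9, Rational(-1, 7))))), -7661) = Mul(Mul(Pow(Add(-2, Rational(9, 7)), -1), Add(-5, Mul(6, Rational(9, 7)))), -7661) = Mul(Mul(Pow(Rational(-5, 7), -1), Add(-5, Rational(54, 7))), -7661) = Mul(Mul(Rational(-7, 5), Rational(19, 7)), -7661) = Mul(Rational(-19, 5), -7661) = Rational(145559, 5)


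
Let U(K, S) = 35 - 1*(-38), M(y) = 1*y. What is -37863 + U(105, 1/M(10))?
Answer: -37790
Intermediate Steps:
M(y) = y
U(K, S) = 73 (U(K, S) = 35 + 38 = 73)
-37863 + U(105, 1/M(10)) = -37863 + 73 = -37790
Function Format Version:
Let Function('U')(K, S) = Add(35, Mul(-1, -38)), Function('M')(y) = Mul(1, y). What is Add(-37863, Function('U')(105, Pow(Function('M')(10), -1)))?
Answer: -37790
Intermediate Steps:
Function('M')(y) = y
Function('U')(K, S) = 73 (Function('U')(K, S) = Add(35, 38) = 73)
Add(-37863, Function('U')(105, Pow(Function('M')(10), -1))) = Add(-37863, 73) = -37790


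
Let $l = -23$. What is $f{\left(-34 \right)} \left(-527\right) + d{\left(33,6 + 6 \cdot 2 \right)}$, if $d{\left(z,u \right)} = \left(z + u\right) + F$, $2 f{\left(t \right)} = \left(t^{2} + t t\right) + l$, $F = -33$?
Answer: $- \frac{1206267}{2} \approx -6.0313 \cdot 10^{5}$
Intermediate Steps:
$f{\left(t \right)} = - \frac{23}{2} + t^{2}$ ($f{\left(t \right)} = \frac{\left(t^{2} + t t\right) - 23}{2} = \frac{\left(t^{2} + t^{2}\right) - 23}{2} = \frac{2 t^{2} - 23}{2} = \frac{-23 + 2 t^{2}}{2} = - \frac{23}{2} + t^{2}$)
$d{\left(z,u \right)} = -33 + u + z$ ($d{\left(z,u \right)} = \left(z + u\right) - 33 = \left(u + z\right) - 33 = -33 + u + z$)
$f{\left(-34 \right)} \left(-527\right) + d{\left(33,6 + 6 \cdot 2 \right)} = \left(- \frac{23}{2} + \left(-34\right)^{2}\right) \left(-527\right) + \left(-33 + \left(6 + 6 \cdot 2\right) + 33\right) = \left(- \frac{23}{2} + 1156\right) \left(-527\right) + \left(-33 + \left(6 + 12\right) + 33\right) = \frac{2289}{2} \left(-527\right) + \left(-33 + 18 + 33\right) = - \frac{1206303}{2} + 18 = - \frac{1206267}{2}$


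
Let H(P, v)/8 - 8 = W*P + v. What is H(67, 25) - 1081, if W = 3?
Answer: 791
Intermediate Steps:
H(P, v) = 64 + 8*v + 24*P (H(P, v) = 64 + 8*(3*P + v) = 64 + 8*(v + 3*P) = 64 + (8*v + 24*P) = 64 + 8*v + 24*P)
H(67, 25) - 1081 = (64 + 8*25 + 24*67) - 1081 = (64 + 200 + 1608) - 1081 = 1872 - 1081 = 791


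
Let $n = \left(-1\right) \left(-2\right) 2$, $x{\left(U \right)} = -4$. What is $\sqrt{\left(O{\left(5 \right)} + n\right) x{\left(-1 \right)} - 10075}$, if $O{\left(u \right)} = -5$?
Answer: $3 i \sqrt{1119} \approx 100.35 i$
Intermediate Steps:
$n = 4$ ($n = 2 \cdot 2 = 4$)
$\sqrt{\left(O{\left(5 \right)} + n\right) x{\left(-1 \right)} - 10075} = \sqrt{\left(-5 + 4\right) \left(-4\right) - 10075} = \sqrt{\left(-1\right) \left(-4\right) - 10075} = \sqrt{4 - 10075} = \sqrt{-10071} = 3 i \sqrt{1119}$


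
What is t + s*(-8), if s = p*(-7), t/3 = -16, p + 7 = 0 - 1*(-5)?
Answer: -160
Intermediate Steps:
p = -2 (p = -7 + (0 - 1*(-5)) = -7 + (0 + 5) = -7 + 5 = -2)
t = -48 (t = 3*(-16) = -48)
s = 14 (s = -2*(-7) = 14)
t + s*(-8) = -48 + 14*(-8) = -48 - 112 = -160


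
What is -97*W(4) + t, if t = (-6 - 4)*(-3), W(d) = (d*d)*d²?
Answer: -24802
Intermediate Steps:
W(d) = d⁴ (W(d) = d²*d² = d⁴)
t = 30 (t = -10*(-3) = 30)
-97*W(4) + t = -97*4⁴ + 30 = -97*256 + 30 = -24832 + 30 = -24802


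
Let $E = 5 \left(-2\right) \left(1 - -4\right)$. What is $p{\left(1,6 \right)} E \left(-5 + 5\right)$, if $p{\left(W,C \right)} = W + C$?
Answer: $0$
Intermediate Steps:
$E = -50$ ($E = - 10 \left(1 + 4\right) = \left(-10\right) 5 = -50$)
$p{\left(W,C \right)} = C + W$
$p{\left(1,6 \right)} E \left(-5 + 5\right) = \left(6 + 1\right) \left(- 50 \left(-5 + 5\right)\right) = 7 \left(\left(-50\right) 0\right) = 7 \cdot 0 = 0$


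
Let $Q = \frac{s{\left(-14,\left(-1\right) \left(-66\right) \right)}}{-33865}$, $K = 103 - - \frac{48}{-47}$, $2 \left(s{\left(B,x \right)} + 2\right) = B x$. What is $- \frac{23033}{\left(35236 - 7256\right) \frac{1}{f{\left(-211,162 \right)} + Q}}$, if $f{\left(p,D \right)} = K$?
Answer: $- \frac{3739102431849}{44534506900} \approx -83.96$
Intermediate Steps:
$s{\left(B,x \right)} = -2 + \frac{B x}{2}$
$K = \frac{4793}{47}$ ($K = 103 - \left(-48\right) \left(- \frac{1}{47}\right) = 103 - \frac{48}{47} = \frac{4793}{47} \approx 101.98$)
$Q = \frac{464}{33865}$ ($Q = \frac{-2 + \frac{1}{2} \left(-14\right) \left(\left(-1\right) \left(-66\right)\right)}{-33865} = \left(-2 + \frac{1}{2} \left(-14\right) 66\right) \left(- \frac{1}{33865}\right) = \left(-2 - 462\right) \left(- \frac{1}{33865}\right) = \left(-464\right) \left(- \frac{1}{33865}\right) = \frac{464}{33865} \approx 0.013701$)
$f{\left(p,D \right)} = \frac{4793}{47}$
$- \frac{23033}{\left(35236 - 7256\right) \frac{1}{f{\left(-211,162 \right)} + Q}} = - \frac{23033}{\left(35236 - 7256\right) \frac{1}{\frac{4793}{47} + \frac{464}{33865}}} = - \frac{23033}{27980 \frac{1}{\frac{162336753}{1591655}}} = - \frac{23033}{27980 \cdot \frac{1591655}{162336753}} = - \frac{23033}{\frac{44534506900}{162336753}} = \left(-23033\right) \frac{162336753}{44534506900} = - \frac{3739102431849}{44534506900}$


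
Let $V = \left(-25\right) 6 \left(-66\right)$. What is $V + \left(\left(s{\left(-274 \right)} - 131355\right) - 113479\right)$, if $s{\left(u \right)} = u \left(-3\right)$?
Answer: $-234112$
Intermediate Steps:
$s{\left(u \right)} = - 3 u$
$V = 9900$ ($V = \left(-150\right) \left(-66\right) = 9900$)
$V + \left(\left(s{\left(-274 \right)} - 131355\right) - 113479\right) = 9900 - 244012 = -234112$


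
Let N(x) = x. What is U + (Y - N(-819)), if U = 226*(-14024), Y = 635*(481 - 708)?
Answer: -3312750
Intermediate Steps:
Y = -144145 (Y = 635*(-227) = -144145)
U = -3169424
U + (Y - N(-819)) = -3169424 + (-144145 - 1*(-819)) = -3169424 + (-144145 + 819) = -3169424 - 143326 = -3312750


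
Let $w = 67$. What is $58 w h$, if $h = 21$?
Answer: $81606$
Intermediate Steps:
$58 w h = 58 \cdot 67 \cdot 21 = 3886 \cdot 21 = 81606$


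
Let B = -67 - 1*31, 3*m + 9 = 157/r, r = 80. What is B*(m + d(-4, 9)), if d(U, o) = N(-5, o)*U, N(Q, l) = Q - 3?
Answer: -348733/120 ≈ -2906.1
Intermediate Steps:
m = -563/240 (m = -3 + (157/80)/3 = -3 + (157*(1/80))/3 = -3 + (⅓)*(157/80) = -3 + 157/240 = -563/240 ≈ -2.3458)
B = -98 (B = -67 - 31 = -98)
N(Q, l) = -3 + Q
d(U, o) = -8*U (d(U, o) = (-3 - 5)*U = -8*U)
B*(m + d(-4, 9)) = -98*(-563/240 - 8*(-4)) = -98*(-563/240 + 32) = -98*7117/240 = -348733/120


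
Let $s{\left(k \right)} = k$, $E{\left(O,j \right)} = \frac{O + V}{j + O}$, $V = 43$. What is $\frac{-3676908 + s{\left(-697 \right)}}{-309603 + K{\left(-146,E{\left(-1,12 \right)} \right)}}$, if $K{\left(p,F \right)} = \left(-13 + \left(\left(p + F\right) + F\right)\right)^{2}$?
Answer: $\frac{444990205}{34689738} \approx 12.828$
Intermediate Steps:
$E{\left(O,j \right)} = \frac{43 + O}{O + j}$ ($E{\left(O,j \right)} = \frac{O + 43}{j + O} = \frac{43 + O}{O + j}$)
$K{\left(p,F \right)} = \left(-13 + p + 2 F\right)^{2}$ ($K{\left(p,F \right)} = \left(-13 + \left(\left(F + p\right) + F\right)\right)^{2} = \left(-13 + \left(p + 2 F\right)\right)^{2} = \left(-13 + p + 2 F\right)^{2}$)
$\frac{-3676908 + s{\left(-697 \right)}}{-309603 + K{\left(-146,E{\left(-1,12 \right)} \right)}} = \frac{-3676908 - 697}{-309603 + \left(-13 - 146 + 2 \frac{43 - 1}{-1 + 12}\right)^{2}} = - \frac{3677605}{-309603 + \left(-13 - 146 + 2 \cdot \frac{1}{11} \cdot 42\right)^{2}} = - \frac{3677605}{-309603 + \left(-13 - 146 + 2 \cdot \frac{42}{11}\right)^{2}} = - \frac{3677605}{-309603 + \left(-13 - 146 + \frac{84}{11}\right)^{2}} = - \frac{3677605}{-309603 + \left(- \frac{1665}{11}\right)^{2}} = - \frac{3677605}{-309603 + \frac{2772225}{121}} = - \frac{3677605}{- \frac{34689738}{121}} = \left(-3677605\right) \left(- \frac{121}{34689738}\right) = \frac{444990205}{34689738}$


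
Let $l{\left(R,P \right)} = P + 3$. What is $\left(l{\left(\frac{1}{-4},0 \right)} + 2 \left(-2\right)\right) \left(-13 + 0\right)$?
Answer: $13$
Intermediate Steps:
$l{\left(R,P \right)} = 3 + P$
$\left(l{\left(\frac{1}{-4},0 \right)} + 2 \left(-2\right)\right) \left(-13 + 0\right) = \left(\left(3 + 0\right) + 2 \left(-2\right)\right) \left(-13 + 0\right) = \left(3 - 4\right) \left(-13\right) = \left(-1\right) \left(-13\right) = 13$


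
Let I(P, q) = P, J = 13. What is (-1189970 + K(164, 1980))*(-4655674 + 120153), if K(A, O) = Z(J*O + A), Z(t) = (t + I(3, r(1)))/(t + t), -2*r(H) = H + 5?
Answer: 279614596852018413/51808 ≈ 5.3971e+12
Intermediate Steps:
r(H) = -5/2 - H/2 (r(H) = -(H + 5)/2 = -(5 + H)/2 = -5/2 - H/2)
Z(t) = (3 + t)/(2*t) (Z(t) = (t + 3)/(t + t) = (3 + t)/((2*t)) = (3 + t)*(1/(2*t)) = (3 + t)/(2*t))
K(A, O) = (3 + A + 13*O)/(2*(A + 13*O)) (K(A, O) = (3 + (13*O + A))/(2*(13*O + A)) = (3 + (A + 13*O))/(2*(A + 13*O)) = (3 + A + 13*O)/(2*(A + 13*O)))
(-1189970 + K(164, 1980))*(-4655674 + 120153) = (-1189970 + (3 + 164 + 13*1980)/(2*(164 + 13*1980)))*(-4655674 + 120153) = (-1189970 + (3 + 164 + 25740)/(2*(164 + 25740)))*(-4535521) = (-1189970 + (½)*25907/25904)*(-4535521) = (-1189970 + (½)*(1/25904)*25907)*(-4535521) = (-1189970 + 25907/51808)*(-4535521) = -61649939853/51808*(-4535521) = 279614596852018413/51808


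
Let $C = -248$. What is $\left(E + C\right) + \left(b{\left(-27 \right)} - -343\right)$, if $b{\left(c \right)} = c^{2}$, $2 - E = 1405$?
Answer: $-579$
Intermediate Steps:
$E = -1403$ ($E = 2 - 1405 = -1403$)
$\left(E + C\right) + \left(b{\left(-27 \right)} - -343\right) = \left(-1403 - 248\right) + \left(\left(-27\right)^{2} - -343\right) = -1651 + \left(729 + 343\right) = -1651 + 1072 = -579$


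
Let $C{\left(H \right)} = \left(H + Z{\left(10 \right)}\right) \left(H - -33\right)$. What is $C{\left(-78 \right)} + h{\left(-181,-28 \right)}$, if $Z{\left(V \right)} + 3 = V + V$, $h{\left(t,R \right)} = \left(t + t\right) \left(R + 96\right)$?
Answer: $-21871$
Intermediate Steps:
$h{\left(t,R \right)} = 2 t \left(96 + R\right)$
$Z{\left(V \right)} = -3 + 2 V$ ($Z{\left(V \right)} = -3 + \left(V + V\right) = -3 + 2 V$)
$C{\left(H \right)} = \left(17 + H\right) \left(33 + H\right)$ ($C{\left(H \right)} = \left(H + \left(-3 + 2 \cdot 10\right)\right) \left(H - -33\right) = \left(H + \left(-3 + 20\right)\right) \left(H + \left(-46 + 79\right)\right) = \left(H + 17\right) \left(H + 33\right) = \left(17 + H\right) \left(33 + H\right)$)
$C{\left(-78 \right)} + h{\left(-181,-28 \right)} = \left(561 + \left(-78\right)^{2} + 50 \left(-78\right)\right) + 2 \left(-181\right) \left(96 - 28\right) = \left(561 + 6084 - 3900\right) + 2 \left(-181\right) 68 = 2745 - 24616 = -21871$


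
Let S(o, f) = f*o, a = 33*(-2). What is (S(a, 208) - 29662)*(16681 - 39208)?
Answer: 977446530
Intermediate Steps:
a = -66
(S(a, 208) - 29662)*(16681 - 39208) = (208*(-66) - 29662)*(16681 - 39208) = (-13728 - 29662)*(-22527) = -43390*(-22527) = 977446530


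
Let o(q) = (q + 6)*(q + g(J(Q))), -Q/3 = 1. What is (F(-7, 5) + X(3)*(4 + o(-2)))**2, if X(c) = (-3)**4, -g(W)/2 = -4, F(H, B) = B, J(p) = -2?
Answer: 5166529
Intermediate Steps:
Q = -3 (Q = -3*1 = -3)
g(W) = 8 (g(W) = -2*(-4) = 8)
o(q) = (6 + q)*(8 + q) (o(q) = (q + 6)*(q + 8) = (6 + q)*(8 + q))
X(c) = 81
(F(-7, 5) + X(3)*(4 + o(-2)))**2 = (5 + 81*(4 + (48 + (-2)**2 + 14*(-2))))**2 = (5 + 81*(4 + (48 + 4 - 28)))**2 = (5 + 81*(4 + 24))**2 = (5 + 81*28)**2 = (5 + 2268)**2 = 2273**2 = 5166529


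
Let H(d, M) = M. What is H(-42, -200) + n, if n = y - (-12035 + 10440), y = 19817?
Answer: 21212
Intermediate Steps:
n = 21412 (n = 19817 - (-12035 + 10440) = 19817 - 1*(-1595) = 19817 + 1595 = 21412)
H(-42, -200) + n = -200 + 21412 = 21212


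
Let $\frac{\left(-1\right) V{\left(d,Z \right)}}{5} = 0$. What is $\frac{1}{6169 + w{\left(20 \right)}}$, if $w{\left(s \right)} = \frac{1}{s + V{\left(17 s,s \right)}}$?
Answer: $\frac{20}{123381} \approx 0.0001621$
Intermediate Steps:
$V{\left(d,Z \right)} = 0$ ($V{\left(d,Z \right)} = \left(-5\right) 0 = 0$)
$w{\left(s \right)} = \frac{1}{s}$ ($w{\left(s \right)} = \frac{1}{s + 0} = \frac{1}{s}$)
$\frac{1}{6169 + w{\left(20 \right)}} = \frac{1}{6169 + \frac{1}{20}} = \frac{1}{\frac{123381}{20}} = \frac{20}{123381}$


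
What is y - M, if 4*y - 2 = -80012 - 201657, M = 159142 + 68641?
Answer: -1192799/4 ≈ -2.9820e+5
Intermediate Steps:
M = 227783
y = -281667/4 (y = ½ + (-80012 - 201657)/4 = ½ + (¼)*(-281669) = ½ - 281669/4 = -281667/4 ≈ -70417.)
y - M = -281667/4 - 1*227783 = -281667/4 - 227783 = -1192799/4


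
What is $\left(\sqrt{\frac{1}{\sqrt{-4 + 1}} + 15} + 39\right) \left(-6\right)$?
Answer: $-234 - 2 \sqrt{135 - 3 i \sqrt{3}} \approx -257.24 + 0.44713 i$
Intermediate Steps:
$\left(\sqrt{\frac{1}{\sqrt{-4 + 1}} + 15} + 39\right) \left(-6\right) = \left(\sqrt{\frac{1}{\sqrt{-3}} + 15} + 39\right) \left(-6\right) = \left(\sqrt{\frac{1}{i \sqrt{3}} + 15} + 39\right) \left(-6\right) = \left(\sqrt{- \frac{i \sqrt{3}}{3} + 15} + 39\right) \left(-6\right) = \left(\sqrt{15 - \frac{i \sqrt{3}}{3}} + 39\right) \left(-6\right) = \left(39 + \sqrt{15 - \frac{i \sqrt{3}}{3}}\right) \left(-6\right) = -234 - 6 \sqrt{15 - \frac{i \sqrt{3}}{3}}$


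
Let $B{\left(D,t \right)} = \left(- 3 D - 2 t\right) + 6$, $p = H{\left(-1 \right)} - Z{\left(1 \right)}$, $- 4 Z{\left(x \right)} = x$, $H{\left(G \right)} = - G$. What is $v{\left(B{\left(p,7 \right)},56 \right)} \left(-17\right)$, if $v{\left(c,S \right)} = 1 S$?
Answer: $-952$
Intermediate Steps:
$Z{\left(x \right)} = - \frac{x}{4}$
$p = \frac{5}{4}$ ($p = \left(-1\right) \left(-1\right) - \left(- \frac{1}{4}\right) 1 = 1 - - \frac{1}{4} = 1 + \frac{1}{4} = \frac{5}{4} \approx 1.25$)
$B{\left(D,t \right)} = 6 - 3 D - 2 t$
$v{\left(c,S \right)} = S$
$v{\left(B{\left(p,7 \right)},56 \right)} \left(-17\right) = 56 \left(-17\right) = -952$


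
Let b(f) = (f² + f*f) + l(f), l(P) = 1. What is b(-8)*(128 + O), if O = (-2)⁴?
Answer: 18576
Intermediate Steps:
O = 16
b(f) = 1 + 2*f² (b(f) = (f² + f*f) + 1 = (f² + f²) + 1 = 2*f² + 1 = 1 + 2*f²)
b(-8)*(128 + O) = (1 + 2*(-8)²)*(128 + 16) = (1 + 2*64)*144 = (1 + 128)*144 = 129*144 = 18576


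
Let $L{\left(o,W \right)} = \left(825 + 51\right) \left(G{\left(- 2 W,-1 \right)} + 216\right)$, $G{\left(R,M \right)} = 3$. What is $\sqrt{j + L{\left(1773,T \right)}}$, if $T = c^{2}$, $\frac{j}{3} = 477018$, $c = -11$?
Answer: $3 \sqrt{180322} \approx 1273.9$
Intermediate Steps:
$j = 1431054$ ($j = 3 \cdot 477018 = 1431054$)
$T = 121$ ($T = \left(-11\right)^{2} = 121$)
$L{\left(o,W \right)} = 191844$ ($L{\left(o,W \right)} = \left(825 + 51\right) \left(3 + 216\right) = 876 \cdot 219 = 191844$)
$\sqrt{j + L{\left(1773,T \right)}} = \sqrt{1431054 + 191844} = \sqrt{1622898} = 3 \sqrt{180322}$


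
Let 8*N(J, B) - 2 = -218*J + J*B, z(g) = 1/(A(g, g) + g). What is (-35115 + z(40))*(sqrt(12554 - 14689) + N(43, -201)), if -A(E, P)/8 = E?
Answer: 35425420203/448 - 9832201*I*sqrt(2135)/280 ≈ 7.9075e+7 - 1.6225e+6*I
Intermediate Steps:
A(E, P) = -8*E
z(g) = -1/(7*g) (z(g) = 1/(-8*g + g) = 1/(-7*g) = -1/(7*g))
N(J, B) = 1/4 - 109*J/4 + B*J/8 (N(J, B) = 1/4 + (-218*J + J*B)/8 = 1/4 + (-218*J + B*J)/8 = 1/4 + (-109*J/4 + B*J/8) = 1/4 - 109*J/4 + B*J/8)
(-35115 + z(40))*(sqrt(12554 - 14689) + N(43, -201)) = (-35115 - 1/7/40)*(sqrt(12554 - 14689) + (1/4 - 109/4*43 + (1/8)*(-201)*43)) = (-35115 - 1/7*1/40)*(sqrt(-2135) + (1/4 - 4687/4 - 8643/8)) = (-35115 - 1/280)*(I*sqrt(2135) - 18015/8) = -9832201*(-18015/8 + I*sqrt(2135))/280 = 35425420203/448 - 9832201*I*sqrt(2135)/280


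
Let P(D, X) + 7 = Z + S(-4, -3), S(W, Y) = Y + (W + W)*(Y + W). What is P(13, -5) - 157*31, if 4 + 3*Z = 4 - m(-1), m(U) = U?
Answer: -14462/3 ≈ -4820.7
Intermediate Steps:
Z = ⅓ (Z = -4/3 + (4 - 1*(-1))/3 = -4/3 + (4 + 1)/3 = -4/3 + (⅓)*5 = -4/3 + 5/3 = ⅓ ≈ 0.33333)
S(W, Y) = Y + 2*W*(W + Y) (S(W, Y) = Y + (2*W)*(W + Y) = Y + 2*W*(W + Y))
P(D, X) = 139/3 (P(D, X) = -7 + (⅓ + (-3 + 2*(-4)² + 2*(-4)*(-3))) = -7 + (⅓ + (-3 + 2*16 + 24)) = -7 + (⅓ + (-3 + 32 + 24)) = -7 + (⅓ + 53) = -7 + 160/3 = 139/3)
P(13, -5) - 157*31 = 139/3 - 157*31 = 139/3 - 4867 = -14462/3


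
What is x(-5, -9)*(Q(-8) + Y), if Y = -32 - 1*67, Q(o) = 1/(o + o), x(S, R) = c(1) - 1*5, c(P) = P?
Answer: 1585/4 ≈ 396.25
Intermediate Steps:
x(S, R) = -4 (x(S, R) = 1 - 1*5 = 1 - 5 = -4)
Q(o) = 1/(2*o)
Y = -99 (Y = -32 - 67 = -99)
x(-5, -9)*(Q(-8) + Y) = -4*((½)/(-8) - 99) = -4*((½)*(-⅛) - 99) = -4*(-1/16 - 99) = -4*(-1585/16) = 1585/4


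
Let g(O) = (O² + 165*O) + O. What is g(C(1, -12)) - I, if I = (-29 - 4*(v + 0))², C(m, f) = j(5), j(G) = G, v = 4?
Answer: -1170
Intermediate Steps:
C(m, f) = 5
g(O) = O² + 166*O
I = 2025 (I = (-29 - 4*(4 + 0))² = (-29 - 4*4)² = (-29 - 16)² = (-45)² = 2025)
g(C(1, -12)) - I = 5*(166 + 5) - 1*2025 = 5*171 - 2025 = 855 - 2025 = -1170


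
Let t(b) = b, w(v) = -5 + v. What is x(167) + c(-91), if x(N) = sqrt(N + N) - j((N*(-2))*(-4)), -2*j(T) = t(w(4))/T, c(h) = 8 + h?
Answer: -221777/2672 + sqrt(334) ≈ -64.725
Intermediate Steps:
j(T) = 1/(2*T) (j(T) = -(-5 + 4)/(2*T) = -(-1)/(2*T) = 1/(2*T))
x(N) = -1/(16*N) + sqrt(2)*sqrt(N) (x(N) = sqrt(N + N) - 1/(2*((N*(-2))*(-4))) = sqrt(2*N) - 1/(2*(-2*N*(-4))) = sqrt(2)*sqrt(N) - 1/(2*(8*N)) = sqrt(2)*sqrt(N) - 1/(8*N)/2 = sqrt(2)*sqrt(N) - 1/(16*N) = -1/(16*N) + sqrt(2)*sqrt(N))
x(167) + c(-91) = (-1/16 + sqrt(2)*167**(3/2))/167 + (8 - 91) = (-1/16 + sqrt(2)*(167*sqrt(167)))/167 - 83 = (-1/16 + 167*sqrt(334))/167 - 83 = (-1/2672 + sqrt(334)) - 83 = -221777/2672 + sqrt(334)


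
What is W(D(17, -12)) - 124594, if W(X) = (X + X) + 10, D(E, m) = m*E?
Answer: -124992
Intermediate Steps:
D(E, m) = E*m
W(X) = 10 + 2*X (W(X) = 2*X + 10 = 10 + 2*X)
W(D(17, -12)) - 124594 = (10 + 2*(17*(-12))) - 124594 = (10 + 2*(-204)) - 124594 = (10 - 408) - 124594 = -398 - 124594 = -124992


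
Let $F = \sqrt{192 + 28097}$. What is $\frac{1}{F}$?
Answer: $\frac{\sqrt{28289}}{28289} \approx 0.0059455$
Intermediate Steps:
$F = \sqrt{28289} \approx 168.19$
$\frac{1}{F} = \frac{1}{\sqrt{28289}} = \frac{\sqrt{28289}}{28289}$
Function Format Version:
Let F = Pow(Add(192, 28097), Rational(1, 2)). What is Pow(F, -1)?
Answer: Mul(Rational(1, 28289), Pow(28289, Rational(1, 2))) ≈ 0.0059455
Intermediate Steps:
F = Pow(28289, Rational(1, 2)) ≈ 168.19
Pow(F, -1) = Pow(Pow(28289, Rational(1, 2)), -1) = Mul(Rational(1, 28289), Pow(28289, Rational(1, 2)))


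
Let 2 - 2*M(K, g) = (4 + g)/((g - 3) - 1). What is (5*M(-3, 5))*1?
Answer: -35/2 ≈ -17.500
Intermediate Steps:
M(K, g) = 1 - (4 + g)/(2*(-4 + g)) (M(K, g) = 1 - (4 + g)/(2*((g - 3) - 1)) = 1 - (4 + g)/(2*((-3 + g) - 1)) = 1 - (4 + g)/(2*(-4 + g)))
(5*M(-3, 5))*1 = (5*((-12 + 5)/(2*(-4 + 5))))*1 = (5*((½)*(-7)/1))*1 = (5*((½)*1*(-7)))*1 = (5*(-7/2))*1 = -35/2*1 = -35/2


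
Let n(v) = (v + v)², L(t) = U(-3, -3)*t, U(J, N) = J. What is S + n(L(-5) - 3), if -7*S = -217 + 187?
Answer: 4062/7 ≈ 580.29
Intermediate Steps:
L(t) = -3*t
n(v) = 4*v² (n(v) = (2*v)² = 4*v²)
S = 30/7 (S = -(-217 + 187)/7 = -⅐*(-30) = 30/7 ≈ 4.2857)
S + n(L(-5) - 3) = 30/7 + 4*(-3*(-5) - 3)² = 30/7 + 4*(15 - 3)² = 30/7 + 4*12² = 30/7 + 4*144 = 30/7 + 576 = 4062/7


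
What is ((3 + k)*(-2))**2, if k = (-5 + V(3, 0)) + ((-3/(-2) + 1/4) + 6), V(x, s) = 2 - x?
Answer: 361/4 ≈ 90.250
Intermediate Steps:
k = 7/4 (k = (-5 + (2 - 1*3)) + ((-3/(-2) + 1/4) + 6) = (-5 + (2 - 3)) + ((-3*(-1/2) + 1*(1/4)) + 6) = (-5 - 1) + ((3/2 + 1/4) + 6) = -6 + (7/4 + 6) = -6 + 31/4 = 7/4 ≈ 1.7500)
((3 + k)*(-2))**2 = ((3 + 7/4)*(-2))**2 = ((19/4)*(-2))**2 = (-19/2)**2 = 361/4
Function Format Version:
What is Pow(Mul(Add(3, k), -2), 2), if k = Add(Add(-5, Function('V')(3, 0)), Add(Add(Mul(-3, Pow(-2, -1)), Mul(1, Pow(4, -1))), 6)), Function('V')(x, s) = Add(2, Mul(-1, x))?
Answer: Rational(361, 4) ≈ 90.250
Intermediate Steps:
k = Rational(7, 4) (k = Add(Add(-5, Add(2, Mul(-1, 3))), Add(Add(Mul(-3, Pow(-2, -1)), Mul(1, Pow(4, -1))), 6)) = Add(Add(-5, Add(2, -3)), Add(Add(Mul(-3, Rational(-1, 2)), Mul(1, Rational(1, 4))), 6)) = Add(Add(-5, -1), Add(Add(Rational(3, 2), Rational(1, 4)), 6)) = Add(-6, Add(Rational(7, 4), 6)) = Add(-6, Rational(31, 4)) = Rational(7, 4) ≈ 1.7500)
Pow(Mul(Add(3, k), -2), 2) = Pow(Mul(Add(3, Rational(7, 4)), -2), 2) = Pow(Mul(Rational(19, 4), -2), 2) = Pow(Rational(-19, 2), 2) = Rational(361, 4)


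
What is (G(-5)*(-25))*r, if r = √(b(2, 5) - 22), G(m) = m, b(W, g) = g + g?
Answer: 250*I*√3 ≈ 433.01*I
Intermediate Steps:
b(W, g) = 2*g
r = 2*I*√3 (r = √(2*5 - 22) = √(10 - 22) = √(-12) = 2*I*√3 ≈ 3.4641*I)
(G(-5)*(-25))*r = (-5*(-25))*(2*I*√3) = 125*(2*I*√3) = 250*I*√3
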